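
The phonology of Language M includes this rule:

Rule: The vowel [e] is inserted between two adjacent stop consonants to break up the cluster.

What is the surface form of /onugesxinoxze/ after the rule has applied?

No segment of /onugesxinoxze/ meets the structural description of the rule, so the form surfaces unchanged.

onugesxinoxze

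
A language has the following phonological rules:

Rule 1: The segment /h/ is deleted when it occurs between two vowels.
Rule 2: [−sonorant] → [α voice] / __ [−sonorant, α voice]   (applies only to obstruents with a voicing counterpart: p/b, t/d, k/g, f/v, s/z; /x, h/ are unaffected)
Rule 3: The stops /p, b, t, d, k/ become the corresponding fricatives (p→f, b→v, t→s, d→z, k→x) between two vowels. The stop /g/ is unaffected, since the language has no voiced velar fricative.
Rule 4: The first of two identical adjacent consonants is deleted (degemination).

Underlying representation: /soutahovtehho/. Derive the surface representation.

Rule 1 (intervocalic h-deletion): /h/ occurs between vowels /a/ and /o/, so it deletes. /soutahovtehho/ → soutaovtehho.
Rule 2 (regressive voicing assimilation): /v/ precedes the voiceless obstruent /t/, so it devoices to [f] by assimilation. /soutaovtehho/ → soutaoftehho.
Rule 3 (intervocalic spirantization): /t/ is a stop between vowels /u/ and /a/, so it spirantizes to the fricative [s]. /soutaoftehho/ → sousaoftehho.
Rule 4 (degemination): /hh/ is a geminate; the first /h/ deletes. /sousaoftehho/ → sousaofteho.

sousaofteho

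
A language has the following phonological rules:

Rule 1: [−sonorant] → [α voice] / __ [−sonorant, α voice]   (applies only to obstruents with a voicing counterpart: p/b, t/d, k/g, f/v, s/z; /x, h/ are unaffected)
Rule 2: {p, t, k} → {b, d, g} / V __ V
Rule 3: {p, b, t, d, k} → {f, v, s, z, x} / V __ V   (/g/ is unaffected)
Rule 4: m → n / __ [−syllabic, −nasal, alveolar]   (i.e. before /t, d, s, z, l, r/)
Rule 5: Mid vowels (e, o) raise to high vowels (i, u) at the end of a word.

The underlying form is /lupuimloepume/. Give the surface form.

Rule 1 (regressive voicing assimilation): no segment meets the environment; /lupuimloepume/ is unchanged.
Rule 2 (intervocalic voicing): /p/ is a voiceless stop between vowels /u/ and /u/, so it voices to [b]. /p/ is a voiceless stop between vowels /e/ and /u/, so it voices to [b]. /lupuimloepume/ → lubuimloebume.
Rule 3 (intervocalic spirantization): /b/ is a stop between vowels /u/ and /u/, so it spirantizes to the fricative [v]. /b/ is a stop between vowels /e/ and /u/, so it spirantizes to the fricative [v]. /lubuimloebume/ → luvuimloevume.
Rule 4 (nasal place assimilation): /m/ precedes the alveolar consonant /l/, so it assimilates in place to [n]. /luvuimloevume/ → luvuinloevume.
Rule 5 (final vowel raising): /e/ is a mid vowel in word-final position, so it raises to [i]. /luvuinloevume/ → luvuinloevumi.

luvuinloevumi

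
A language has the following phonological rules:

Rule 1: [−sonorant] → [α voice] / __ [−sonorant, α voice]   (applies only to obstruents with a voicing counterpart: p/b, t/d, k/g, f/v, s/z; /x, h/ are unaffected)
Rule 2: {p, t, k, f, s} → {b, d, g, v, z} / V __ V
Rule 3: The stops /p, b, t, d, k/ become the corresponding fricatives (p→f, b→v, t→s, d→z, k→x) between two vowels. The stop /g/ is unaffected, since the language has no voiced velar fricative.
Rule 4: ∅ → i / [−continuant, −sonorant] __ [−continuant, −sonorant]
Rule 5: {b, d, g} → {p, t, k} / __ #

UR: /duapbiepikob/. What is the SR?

duabibievigop

Rule 1 (regressive voicing assimilation): /p/ precedes the voiced obstruent /b/, so it voices to [b] by assimilation. /duapbiepikob/ → duabbiepikob.
Rule 2 (intervocalic voicing): /p/ is a voiceless obstruent between vowels /e/ and /i/, so it voices to [b]. /k/ is a voiceless obstruent between vowels /i/ and /o/, so it voices to [g]. /duabbiepikob/ → duabbiebigob.
Rule 3 (intervocalic spirantization): /b/ is a stop between vowels /e/ and /i/, so it spirantizes to the fricative [v]. /duabbiebigob/ → duabbievigob.
Rule 4 (stop-cluster i-epenthesis): /b/ and /b/ form a stop–stop cluster, so [i] is inserted between them. /duabbievigob/ → duabibievigob.
Rule 5 (final devoicing): /b/ is a voiced stop in word-final position, so it devoices to [p]. /duabibievigob/ → duabibievigop.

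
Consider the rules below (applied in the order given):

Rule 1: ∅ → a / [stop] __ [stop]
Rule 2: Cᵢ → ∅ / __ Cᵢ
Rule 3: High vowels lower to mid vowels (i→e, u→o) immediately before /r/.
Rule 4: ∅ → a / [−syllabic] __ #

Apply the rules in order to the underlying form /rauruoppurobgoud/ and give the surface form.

Rule 1 (stop-cluster a-epenthesis): /p/ and /p/ form a stop–stop cluster, so [a] is inserted between them. /b/ and /g/ form a stop–stop cluster, so [a] is inserted between them. /rauruoppurobgoud/ → rauruopapurobagoud.
Rule 2 (degemination): no segment meets the environment; /rauruopapurobagoud/ is unchanged.
Rule 3 (pre-rhotic lowering): /u/ is a high vowel immediately before /r/, so it lowers to [o]. /u/ is a high vowel immediately before /r/, so it lowers to [o]. /rauruopapurobagoud/ → raoruopaporobagoud.
Rule 4 (final a-epenthesis): the form ends in the consonant /d/, so [a] is inserted word-finally. /raoruopaporobagoud/ → raoruopaporobagouda.

raoruopaporobagouda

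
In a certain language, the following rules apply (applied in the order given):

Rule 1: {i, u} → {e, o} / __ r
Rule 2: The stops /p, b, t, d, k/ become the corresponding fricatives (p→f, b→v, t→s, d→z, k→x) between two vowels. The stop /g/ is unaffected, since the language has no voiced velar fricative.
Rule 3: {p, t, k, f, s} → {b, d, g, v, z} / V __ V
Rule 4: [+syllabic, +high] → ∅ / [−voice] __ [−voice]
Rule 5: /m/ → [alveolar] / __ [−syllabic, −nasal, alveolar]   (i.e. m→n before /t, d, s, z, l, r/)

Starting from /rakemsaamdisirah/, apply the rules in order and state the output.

Rule 1 (pre-rhotic lowering): /i/ is a high vowel immediately before /r/, so it lowers to [e]. /rakemsaamdisirah/ → rakemsaamdiserah.
Rule 2 (intervocalic spirantization): /k/ is a stop between vowels /a/ and /e/, so it spirantizes to the fricative [x]. /rakemsaamdiserah/ → raxemsaamdiserah.
Rule 3 (intervocalic voicing): /s/ is a voiceless obstruent between vowels /i/ and /e/, so it voices to [z]. /raxemsaamdiserah/ → raxemsaamdizerah.
Rule 4 (high vowel syncope): no segment meets the environment; /raxemsaamdizerah/ is unchanged.
Rule 5 (nasal place assimilation): /m/ precedes the alveolar consonant /s/, so it assimilates in place to [n]. /m/ precedes the alveolar consonant /d/, so it assimilates in place to [n]. /raxemsaamdizerah/ → raxensaandizerah.

raxensaandizerah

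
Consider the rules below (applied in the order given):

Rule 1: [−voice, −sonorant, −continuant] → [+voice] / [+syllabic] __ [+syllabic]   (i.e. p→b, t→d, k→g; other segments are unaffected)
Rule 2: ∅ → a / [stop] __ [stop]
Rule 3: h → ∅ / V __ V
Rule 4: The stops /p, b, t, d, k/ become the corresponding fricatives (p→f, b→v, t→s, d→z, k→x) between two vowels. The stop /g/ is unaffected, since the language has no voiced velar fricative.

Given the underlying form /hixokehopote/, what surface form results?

Rule 1 (intervocalic voicing): /k/ is a voiceless stop between vowels /o/ and /e/, so it voices to [g]. /p/ is a voiceless stop between vowels /o/ and /o/, so it voices to [b]. /t/ is a voiceless stop between vowels /o/ and /e/, so it voices to [d]. /hixokehopote/ → hixogehobode.
Rule 2 (stop-cluster a-epenthesis): no segment meets the environment; /hixogehobode/ is unchanged.
Rule 3 (intervocalic h-deletion): /h/ occurs between vowels /e/ and /o/, so it deletes. /hixogehobode/ → hixogeobode.
Rule 4 (intervocalic spirantization): /b/ is a stop between vowels /o/ and /o/, so it spirantizes to the fricative [v]. /d/ is a stop between vowels /o/ and /e/, so it spirantizes to the fricative [z]. /hixogeobode/ → hixogeovoze.

hixogeovoze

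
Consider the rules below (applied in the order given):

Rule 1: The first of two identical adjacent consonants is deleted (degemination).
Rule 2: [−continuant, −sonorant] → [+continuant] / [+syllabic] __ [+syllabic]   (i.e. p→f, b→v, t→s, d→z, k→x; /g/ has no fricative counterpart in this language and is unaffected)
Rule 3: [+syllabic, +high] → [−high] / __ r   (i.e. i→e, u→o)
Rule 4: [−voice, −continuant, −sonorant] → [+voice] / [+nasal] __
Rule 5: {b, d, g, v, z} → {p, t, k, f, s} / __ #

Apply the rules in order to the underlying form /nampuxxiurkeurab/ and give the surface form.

nambuxiorkeorap

Rule 1 (degemination): /xx/ is a geminate; the first /x/ deletes. /nampuxxiurkeurab/ → nampuxiurkeurab.
Rule 2 (intervocalic spirantization): no segment meets the environment; /nampuxiurkeurab/ is unchanged.
Rule 3 (pre-rhotic lowering): /u/ is a high vowel immediately before /r/, so it lowers to [o]. /u/ is a high vowel immediately before /r/, so it lowers to [o]. /nampuxiurkeurab/ → nampuxiorkeorab.
Rule 4 (post-nasal voicing): /p/ is a voiceless stop immediately after the nasal /m/, so it voices to [b]. /nampuxiorkeorab/ → nambuxiorkeorab.
Rule 5 (final devoicing): /b/ is a voiced obstruent in word-final position, so it devoices to [p]. /nambuxiorkeorab/ → nambuxiorkeorap.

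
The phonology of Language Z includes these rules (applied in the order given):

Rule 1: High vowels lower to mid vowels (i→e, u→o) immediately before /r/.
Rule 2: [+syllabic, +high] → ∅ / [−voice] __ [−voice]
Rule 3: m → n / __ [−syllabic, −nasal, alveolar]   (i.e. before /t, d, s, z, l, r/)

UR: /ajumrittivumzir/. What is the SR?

ajunrittivunzer

Rule 1 (pre-rhotic lowering): /i/ is a high vowel immediately before /r/, so it lowers to [e]. /ajumrittivumzir/ → ajumrittivumzer.
Rule 2 (high vowel syncope): no segment meets the environment; /ajumrittivumzer/ is unchanged.
Rule 3 (nasal place assimilation): /m/ precedes the alveolar consonant /r/, so it assimilates in place to [n]. /m/ precedes the alveolar consonant /z/, so it assimilates in place to [n]. /ajumrittivumzer/ → ajunrittivunzer.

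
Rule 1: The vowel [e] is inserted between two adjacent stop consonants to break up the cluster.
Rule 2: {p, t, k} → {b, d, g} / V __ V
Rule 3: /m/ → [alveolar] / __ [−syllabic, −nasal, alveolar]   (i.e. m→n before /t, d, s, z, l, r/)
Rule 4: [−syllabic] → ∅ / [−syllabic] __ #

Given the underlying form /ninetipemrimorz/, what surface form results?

Rule 1 (stop-cluster e-epenthesis): no segment meets the environment; /ninetipemrimorz/ is unchanged.
Rule 2 (intervocalic voicing): /t/ is a voiceless stop between vowels /e/ and /i/, so it voices to [d]. /p/ is a voiceless stop between vowels /i/ and /e/, so it voices to [b]. /ninetipemrimorz/ → ninedibemrimorz.
Rule 3 (nasal place assimilation): /m/ precedes the alveolar consonant /r/, so it assimilates in place to [n]. /ninedibemrimorz/ → ninedibenrimorz.
Rule 4 (final cluster simplification): /z/ is the second consonant of a word-final cluster /rz/, so it deletes. /ninedibenrimorz/ → ninedibenrimor.

ninedibenrimor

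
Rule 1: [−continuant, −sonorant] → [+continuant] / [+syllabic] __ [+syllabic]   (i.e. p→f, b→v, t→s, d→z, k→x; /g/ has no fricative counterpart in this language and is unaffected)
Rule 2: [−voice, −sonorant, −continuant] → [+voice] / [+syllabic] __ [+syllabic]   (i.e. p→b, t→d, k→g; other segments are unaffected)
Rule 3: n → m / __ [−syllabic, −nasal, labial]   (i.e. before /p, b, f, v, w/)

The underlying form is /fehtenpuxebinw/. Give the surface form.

Rule 1 (intervocalic spirantization): /b/ is a stop between vowels /e/ and /i/, so it spirantizes to the fricative [v]. /fehtenpuxebinw/ → fehtenpuxevinw.
Rule 2 (intervocalic voicing): no segment meets the environment; /fehtenpuxevinw/ is unchanged.
Rule 3 (nasal place assimilation): /n/ precedes the labial consonant /p/, so it assimilates in place to [m]. /n/ precedes the labial consonant /w/, so it assimilates in place to [m]. /fehtenpuxevinw/ → fehtempuxevimw.

fehtempuxevimw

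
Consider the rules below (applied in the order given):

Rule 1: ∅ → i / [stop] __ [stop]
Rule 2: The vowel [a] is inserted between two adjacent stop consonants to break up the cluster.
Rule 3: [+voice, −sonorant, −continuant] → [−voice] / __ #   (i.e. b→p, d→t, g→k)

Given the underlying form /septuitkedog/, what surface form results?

sepituitikedok

Rule 1 (stop-cluster i-epenthesis): /p/ and /t/ form a stop–stop cluster, so [i] is inserted between them. /t/ and /k/ form a stop–stop cluster, so [i] is inserted between them. /septuitkedog/ → sepituitikedog.
Rule 2 (stop-cluster a-epenthesis): no segment meets the environment; /sepituitikedog/ is unchanged.
Rule 3 (final devoicing): /g/ is a voiced stop in word-final position, so it devoices to [k]. /sepituitikedog/ → sepituitikedok.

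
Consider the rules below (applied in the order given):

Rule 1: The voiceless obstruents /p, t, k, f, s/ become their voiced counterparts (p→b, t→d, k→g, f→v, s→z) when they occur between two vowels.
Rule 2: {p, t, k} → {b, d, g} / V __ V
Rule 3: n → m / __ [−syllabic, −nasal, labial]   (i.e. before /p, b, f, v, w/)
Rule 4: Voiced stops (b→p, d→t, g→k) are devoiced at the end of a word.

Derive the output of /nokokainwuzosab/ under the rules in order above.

Rule 1 (intervocalic voicing): /k/ is a voiceless obstruent between vowels /o/ and /o/, so it voices to [g]. /k/ is a voiceless obstruent between vowels /o/ and /a/, so it voices to [g]. /s/ is a voiceless obstruent between vowels /o/ and /a/, so it voices to [z]. /nokokainwuzosab/ → nogogainwuzozab.
Rule 2 (intervocalic voicing): no segment meets the environment; /nogogainwuzozab/ is unchanged.
Rule 3 (nasal place assimilation): /n/ precedes the labial consonant /w/, so it assimilates in place to [m]. /nogogainwuzozab/ → nogogaimwuzozab.
Rule 4 (final devoicing): /b/ is a voiced stop in word-final position, so it devoices to [p]. /nogogaimwuzozab/ → nogogaimwuzozap.

nogogaimwuzozap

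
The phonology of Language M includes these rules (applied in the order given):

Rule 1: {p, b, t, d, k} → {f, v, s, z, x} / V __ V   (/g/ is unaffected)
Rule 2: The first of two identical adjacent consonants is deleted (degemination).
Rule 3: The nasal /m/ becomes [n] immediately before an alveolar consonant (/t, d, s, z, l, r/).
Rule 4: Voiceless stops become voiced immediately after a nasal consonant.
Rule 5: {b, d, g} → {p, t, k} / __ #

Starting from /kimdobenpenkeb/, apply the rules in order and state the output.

kindovenbengep

Rule 1 (intervocalic spirantization): /b/ is a stop between vowels /o/ and /e/, so it spirantizes to the fricative [v]. /kimdobenpenkeb/ → kimdovenpenkeb.
Rule 2 (degemination): no segment meets the environment; /kimdovenpenkeb/ is unchanged.
Rule 3 (nasal place assimilation): /m/ precedes the alveolar consonant /d/, so it assimilates in place to [n]. /kimdovenpenkeb/ → kindovenpenkeb.
Rule 4 (post-nasal voicing): /p/ is a voiceless stop immediately after the nasal /n/, so it voices to [b]. /k/ is a voiceless stop immediately after the nasal /n/, so it voices to [g]. /kindovenpenkeb/ → kindovenbengeb.
Rule 5 (final devoicing): /b/ is a voiced stop in word-final position, so it devoices to [p]. /kindovenbengeb/ → kindovenbengep.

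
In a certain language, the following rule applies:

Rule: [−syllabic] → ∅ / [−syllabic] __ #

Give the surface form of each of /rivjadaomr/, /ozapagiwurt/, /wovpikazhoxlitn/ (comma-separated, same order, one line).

rivjadaom, ozapagiwur, wovpikazhoxlit

/rivjadaomr/: /r/ is the second consonant of a word-final cluster /mr/, so it deletes. → [rivjadaom].
/ozapagiwurt/: /t/ is the second consonant of a word-final cluster /rt/, so it deletes. → [ozapagiwur].
/wovpikazhoxlitn/: /n/ is the second consonant of a word-final cluster /tn/, so it deletes. → [wovpikazhoxlit].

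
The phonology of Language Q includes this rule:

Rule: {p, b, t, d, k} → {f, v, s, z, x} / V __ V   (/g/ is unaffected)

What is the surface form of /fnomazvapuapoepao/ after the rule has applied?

fnomazvafuafoefao

/p/ is a stop between vowels /a/ and /u/, so it spirantizes to the fricative [f].
/p/ is a stop between vowels /a/ and /o/, so it spirantizes to the fricative [f].
/p/ is a stop between vowels /e/ and /a/, so it spirantizes to the fricative [f].
Surface form: [fnomazvafuafoefao].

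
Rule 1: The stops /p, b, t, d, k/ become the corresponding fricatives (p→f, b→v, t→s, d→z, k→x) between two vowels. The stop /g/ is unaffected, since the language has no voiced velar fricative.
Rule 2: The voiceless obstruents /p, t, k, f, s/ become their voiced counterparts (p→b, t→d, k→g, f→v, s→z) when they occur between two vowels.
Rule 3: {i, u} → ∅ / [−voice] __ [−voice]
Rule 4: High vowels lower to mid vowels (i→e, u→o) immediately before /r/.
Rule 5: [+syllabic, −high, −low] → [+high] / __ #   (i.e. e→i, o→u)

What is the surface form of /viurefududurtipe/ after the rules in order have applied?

viorevuzuzortivi

Rule 1 (intervocalic spirantization): /d/ is a stop between vowels /u/ and /u/, so it spirantizes to the fricative [z]. /d/ is a stop between vowels /u/ and /u/, so it spirantizes to the fricative [z]. /p/ is a stop between vowels /i/ and /e/, so it spirantizes to the fricative [f]. /viurefududurtipe/ → viurefuzuzurtife.
Rule 2 (intervocalic voicing): /f/ is a voiceless obstruent between vowels /e/ and /u/, so it voices to [v]. /f/ is a voiceless obstruent between vowels /i/ and /e/, so it voices to [v]. /viurefuzuzurtife/ → viurevuzuzurtive.
Rule 3 (high vowel syncope): no segment meets the environment; /viurevuzuzurtive/ is unchanged.
Rule 4 (pre-rhotic lowering): /u/ is a high vowel immediately before /r/, so it lowers to [o]. /u/ is a high vowel immediately before /r/, so it lowers to [o]. /viurevuzuzurtive/ → viorevuzuzortive.
Rule 5 (final vowel raising): /e/ is a mid vowel in word-final position, so it raises to [i]. /viorevuzuzortive/ → viorevuzuzortivi.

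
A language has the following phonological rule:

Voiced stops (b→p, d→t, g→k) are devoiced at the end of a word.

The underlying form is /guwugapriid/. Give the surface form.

guwugapriit

Scanning /guwugapriid/: /g/ at position 1 is not in the conditioning environment; /g/ at position 5 is not in the conditioning environment; /d/ is a voiced stop in word-final position, so it devoices to [t].
Result: [guwugapriit].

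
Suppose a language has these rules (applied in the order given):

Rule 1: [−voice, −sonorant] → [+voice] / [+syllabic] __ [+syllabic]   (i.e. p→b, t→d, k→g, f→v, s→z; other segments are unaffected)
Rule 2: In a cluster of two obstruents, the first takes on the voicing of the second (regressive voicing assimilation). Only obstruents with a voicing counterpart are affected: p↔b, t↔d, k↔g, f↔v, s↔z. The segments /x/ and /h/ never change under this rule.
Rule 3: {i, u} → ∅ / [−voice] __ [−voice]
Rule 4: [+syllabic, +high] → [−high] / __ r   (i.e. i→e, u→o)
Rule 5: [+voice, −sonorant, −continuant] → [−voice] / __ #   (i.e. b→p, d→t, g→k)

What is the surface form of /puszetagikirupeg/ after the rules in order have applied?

puzzedagigerubek

Rule 1 (intervocalic voicing): /t/ is a voiceless obstruent between vowels /e/ and /a/, so it voices to [d]. /k/ is a voiceless obstruent between vowels /i/ and /i/, so it voices to [g]. /p/ is a voiceless obstruent between vowels /u/ and /e/, so it voices to [b]. /puszetagikirupeg/ → puszedagigirubeg.
Rule 2 (regressive voicing assimilation): /s/ precedes the voiced obstruent /z/, so it voices to [z] by assimilation. /puszedagigirubeg/ → puzzedagigirubeg.
Rule 3 (high vowel syncope): no segment meets the environment; /puzzedagigirubeg/ is unchanged.
Rule 4 (pre-rhotic lowering): /i/ is a high vowel immediately before /r/, so it lowers to [e]. /puzzedagigirubeg/ → puzzedagigerubeg.
Rule 5 (final devoicing): /g/ is a voiced stop in word-final position, so it devoices to [k]. /puzzedagigerubeg/ → puzzedagigerubek.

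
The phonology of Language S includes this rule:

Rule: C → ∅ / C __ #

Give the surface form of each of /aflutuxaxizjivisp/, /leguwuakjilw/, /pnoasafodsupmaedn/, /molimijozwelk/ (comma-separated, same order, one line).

aflutuxaxizjivis, leguwuakjil, pnoasafodsupmaed, molimijozwel

/aflutuxaxizjivisp/: /p/ is the second consonant of a word-final cluster /sp/, so it deletes. → [aflutuxaxizjivis].
/leguwuakjilw/: /w/ is the second consonant of a word-final cluster /lw/, so it deletes. → [leguwuakjil].
/pnoasafodsupmaedn/: /n/ is the second consonant of a word-final cluster /dn/, so it deletes. → [pnoasafodsupmaed].
/molimijozwelk/: /k/ is the second consonant of a word-final cluster /lk/, so it deletes. → [molimijozwel].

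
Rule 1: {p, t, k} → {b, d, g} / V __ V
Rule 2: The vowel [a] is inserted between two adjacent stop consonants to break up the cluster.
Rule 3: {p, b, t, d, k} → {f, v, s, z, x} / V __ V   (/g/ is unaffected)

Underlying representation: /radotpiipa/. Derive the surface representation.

razosafiiva

Rule 1 (intervocalic voicing): /p/ is a voiceless stop between vowels /i/ and /a/, so it voices to [b]. /radotpiipa/ → radotpiiba.
Rule 2 (stop-cluster a-epenthesis): /t/ and /p/ form a stop–stop cluster, so [a] is inserted between them. /radotpiiba/ → radotapiiba.
Rule 3 (intervocalic spirantization): /d/ is a stop between vowels /a/ and /o/, so it spirantizes to the fricative [z]. /t/ is a stop between vowels /o/ and /a/, so it spirantizes to the fricative [s]. /p/ is a stop between vowels /a/ and /i/, so it spirantizes to the fricative [f]. /b/ is a stop between vowels /i/ and /a/, so it spirantizes to the fricative [v]. /radotapiiba/ → razosafiiva.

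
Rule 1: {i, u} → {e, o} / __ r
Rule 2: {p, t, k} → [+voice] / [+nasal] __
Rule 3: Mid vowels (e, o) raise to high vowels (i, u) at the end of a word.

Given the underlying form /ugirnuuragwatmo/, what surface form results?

Rule 1 (pre-rhotic lowering): /i/ is a high vowel immediately before /r/, so it lowers to [e]. /u/ is a high vowel immediately before /r/, so it lowers to [o]. /ugirnuuragwatmo/ → ugernuoragwatmo.
Rule 2 (post-nasal voicing): no segment meets the environment; /ugernuoragwatmo/ is unchanged.
Rule 3 (final vowel raising): /o/ is a mid vowel in word-final position, so it raises to [u]. /ugernuoragwatmo/ → ugernuoragwatmu.

ugernuoragwatmu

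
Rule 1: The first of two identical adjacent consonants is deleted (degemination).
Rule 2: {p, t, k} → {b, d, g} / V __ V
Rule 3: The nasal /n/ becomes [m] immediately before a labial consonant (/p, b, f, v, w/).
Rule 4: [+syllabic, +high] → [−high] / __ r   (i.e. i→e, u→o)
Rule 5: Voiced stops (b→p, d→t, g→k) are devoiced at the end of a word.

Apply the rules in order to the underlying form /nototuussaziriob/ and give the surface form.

Rule 1 (degemination): /ss/ is a geminate; the first /s/ deletes. /nototuussaziriob/ → nototuusaziriob.
Rule 2 (intervocalic voicing): /t/ is a voiceless stop between vowels /o/ and /o/, so it voices to [d]. /t/ is a voiceless stop between vowels /o/ and /u/, so it voices to [d]. /nototuusaziriob/ → nododuusaziriob.
Rule 3 (nasal place assimilation): no segment meets the environment; /nododuusaziriob/ is unchanged.
Rule 4 (pre-rhotic lowering): /i/ is a high vowel immediately before /r/, so it lowers to [e]. /nododuusaziriob/ → nododuusazeriob.
Rule 5 (final devoicing): /b/ is a voiced stop in word-final position, so it devoices to [p]. /nododuusazeriob/ → nododuusazeriop.

nododuusazeriop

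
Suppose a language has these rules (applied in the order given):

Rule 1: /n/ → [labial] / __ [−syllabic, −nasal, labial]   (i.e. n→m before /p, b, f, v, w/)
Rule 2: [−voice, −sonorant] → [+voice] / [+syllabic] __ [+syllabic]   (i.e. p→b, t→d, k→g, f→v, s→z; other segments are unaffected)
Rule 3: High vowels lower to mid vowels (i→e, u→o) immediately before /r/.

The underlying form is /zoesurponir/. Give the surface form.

zoezorponer

Rule 1 (nasal place assimilation): no segment meets the environment; /zoesurponir/ is unchanged.
Rule 2 (intervocalic voicing): /s/ is a voiceless obstruent between vowels /e/ and /u/, so it voices to [z]. /zoesurponir/ → zoezurponir.
Rule 3 (pre-rhotic lowering): /u/ is a high vowel immediately before /r/, so it lowers to [o]. /i/ is a high vowel immediately before /r/, so it lowers to [e]. /zoezurponir/ → zoezorponer.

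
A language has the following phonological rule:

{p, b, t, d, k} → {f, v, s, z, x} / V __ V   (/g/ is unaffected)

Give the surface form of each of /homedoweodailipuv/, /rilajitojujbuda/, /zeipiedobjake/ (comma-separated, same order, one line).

/homedoweodailipuv/: /d/ is a stop between vowels /e/ and /o/, so it spirantizes to the fricative [z]. /d/ is a stop between vowels /o/ and /a/, so it spirantizes to the fricative [z]. /p/ is a stop between vowels /i/ and /u/, so it spirantizes to the fricative [f]. → [homezoweozailifuv].
/rilajitojujbuda/: /t/ is a stop between vowels /i/ and /o/, so it spirantizes to the fricative [s]. /d/ is a stop between vowels /u/ and /a/, so it spirantizes to the fricative [z]. → [rilajisojujbuza].
/zeipiedobjake/: /p/ is a stop between vowels /i/ and /i/, so it spirantizes to the fricative [f]. /d/ is a stop between vowels /e/ and /o/, so it spirantizes to the fricative [z]. /k/ is a stop between vowels /a/ and /e/, so it spirantizes to the fricative [x]. → [zeifiezobjaxe].

homezoweozailifuv, rilajisojujbuza, zeifiezobjaxe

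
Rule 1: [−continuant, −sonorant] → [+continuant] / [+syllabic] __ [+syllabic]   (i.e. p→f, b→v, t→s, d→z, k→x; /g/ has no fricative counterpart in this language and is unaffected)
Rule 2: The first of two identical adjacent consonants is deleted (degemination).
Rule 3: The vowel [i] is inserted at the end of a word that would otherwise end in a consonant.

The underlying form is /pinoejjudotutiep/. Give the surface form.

pinoejuzosusiepi

Rule 1 (intervocalic spirantization): /d/ is a stop between vowels /u/ and /o/, so it spirantizes to the fricative [z]. /t/ is a stop between vowels /o/ and /u/, so it spirantizes to the fricative [s]. /t/ is a stop between vowels /u/ and /i/, so it spirantizes to the fricative [s]. /pinoejjudotutiep/ → pinoejjuzosusiep.
Rule 2 (degemination): /jj/ is a geminate; the first /j/ deletes. /pinoejjuzosusiep/ → pinoejuzosusiep.
Rule 3 (final i-epenthesis): the form ends in the consonant /p/, so [i] is inserted word-finally. /pinoejuzosusiep/ → pinoejuzosusiepi.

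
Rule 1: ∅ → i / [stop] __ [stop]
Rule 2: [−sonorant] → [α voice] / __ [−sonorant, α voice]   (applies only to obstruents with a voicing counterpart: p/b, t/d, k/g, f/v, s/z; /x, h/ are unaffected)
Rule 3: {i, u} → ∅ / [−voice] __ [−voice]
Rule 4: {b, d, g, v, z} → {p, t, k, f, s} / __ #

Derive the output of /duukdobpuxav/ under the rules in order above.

Rule 1 (stop-cluster i-epenthesis): /k/ and /d/ form a stop–stop cluster, so [i] is inserted between them. /b/ and /p/ form a stop–stop cluster, so [i] is inserted between them. /duukdobpuxav/ → duukidobipuxav.
Rule 2 (regressive voicing assimilation): no segment meets the environment; /duukidobipuxav/ is unchanged.
Rule 3 (high vowel syncope): /u/ is a high vowel flanked by voiceless consonants /p/ and /x/, so it deletes. /duukidobipuxav/ → duukidobipxav.
Rule 4 (final devoicing): /v/ is a voiced obstruent in word-final position, so it devoices to [f]. /duukidobipxav/ → duukidobipxaf.

duukidobipxaf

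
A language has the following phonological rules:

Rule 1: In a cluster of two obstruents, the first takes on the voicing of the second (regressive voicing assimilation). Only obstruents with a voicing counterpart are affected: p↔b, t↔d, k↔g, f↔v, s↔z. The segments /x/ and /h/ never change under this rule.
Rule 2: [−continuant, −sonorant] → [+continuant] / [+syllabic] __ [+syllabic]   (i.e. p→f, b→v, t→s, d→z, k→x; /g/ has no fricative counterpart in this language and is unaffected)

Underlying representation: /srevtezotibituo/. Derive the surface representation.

sreftezosivisuo

Rule 1 (regressive voicing assimilation): /v/ precedes the voiceless obstruent /t/, so it devoices to [f] by assimilation. /srevtezotibituo/ → sreftezotibituo.
Rule 2 (intervocalic spirantization): /t/ is a stop between vowels /o/ and /i/, so it spirantizes to the fricative [s]. /b/ is a stop between vowels /i/ and /i/, so it spirantizes to the fricative [v]. /t/ is a stop between vowels /i/ and /u/, so it spirantizes to the fricative [s]. /sreftezotibituo/ → sreftezosivisuo.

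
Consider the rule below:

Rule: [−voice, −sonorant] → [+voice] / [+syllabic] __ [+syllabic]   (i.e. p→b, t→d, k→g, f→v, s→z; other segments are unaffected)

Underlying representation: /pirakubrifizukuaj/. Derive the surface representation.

/k/ is a voiceless obstruent between vowels /a/ and /u/, so it voices to [g].
/f/ is a voiceless obstruent between vowels /i/ and /i/, so it voices to [v].
/k/ is a voiceless obstruent between vowels /u/ and /u/, so it voices to [g].
The other instance of /p/ does not occur in the required environment and remains unchanged.
Surface form: [piragubrivizuguaj].

piragubrivizuguaj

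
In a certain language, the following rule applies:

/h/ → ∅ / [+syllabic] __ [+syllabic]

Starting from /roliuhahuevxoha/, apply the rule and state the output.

roliuauevxoa

/h/ occurs between vowels /u/ and /a/, so it deletes.
/h/ occurs between vowels /a/ and /u/, so it deletes.
/h/ occurs between vowels /o/ and /a/, so it deletes.
Surface form: [roliuauevxoa].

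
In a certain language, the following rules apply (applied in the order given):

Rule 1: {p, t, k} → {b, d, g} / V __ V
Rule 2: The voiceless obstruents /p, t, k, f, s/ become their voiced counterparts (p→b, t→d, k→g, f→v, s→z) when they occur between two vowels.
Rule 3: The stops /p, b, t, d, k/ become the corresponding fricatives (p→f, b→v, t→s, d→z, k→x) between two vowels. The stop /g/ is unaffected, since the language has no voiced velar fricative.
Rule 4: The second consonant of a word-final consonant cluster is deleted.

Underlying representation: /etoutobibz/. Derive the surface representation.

ezouzovib

Rule 1 (intervocalic voicing): /t/ is a voiceless stop between vowels /e/ and /o/, so it voices to [d]. /t/ is a voiceless stop between vowels /u/ and /o/, so it voices to [d]. /etoutobibz/ → edoudobibz.
Rule 2 (intervocalic voicing): no segment meets the environment; /edoudobibz/ is unchanged.
Rule 3 (intervocalic spirantization): /d/ is a stop between vowels /e/ and /o/, so it spirantizes to the fricative [z]. /d/ is a stop between vowels /u/ and /o/, so it spirantizes to the fricative [z]. /b/ is a stop between vowels /o/ and /i/, so it spirantizes to the fricative [v]. /edoudobibz/ → ezouzovibz.
Rule 4 (final cluster simplification): /z/ is the second consonant of a word-final cluster /bz/, so it deletes. /ezouzovibz/ → ezouzovib.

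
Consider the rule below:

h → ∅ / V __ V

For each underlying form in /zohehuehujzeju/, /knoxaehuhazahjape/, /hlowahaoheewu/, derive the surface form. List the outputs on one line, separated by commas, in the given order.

zoeueujzeju, knoxaeuazahjape, hlowaaoeewu

/zohehuehujzeju/: /h/ occurs between vowels /o/ and /e/, so it deletes. /h/ occurs between vowels /e/ and /u/, so it deletes. /h/ occurs between vowels /e/ and /u/, so it deletes. → [zoeueujzeju].
/knoxaehuhazahjape/: /h/ occurs between vowels /e/ and /u/, so it deletes. /h/ occurs between vowels /u/ and /a/, so it deletes. → [knoxaeuazahjape].
/hlowahaoheewu/: /h/ occurs between vowels /a/ and /a/, so it deletes. /h/ occurs between vowels /o/ and /e/, so it deletes. → [hlowaaoeewu].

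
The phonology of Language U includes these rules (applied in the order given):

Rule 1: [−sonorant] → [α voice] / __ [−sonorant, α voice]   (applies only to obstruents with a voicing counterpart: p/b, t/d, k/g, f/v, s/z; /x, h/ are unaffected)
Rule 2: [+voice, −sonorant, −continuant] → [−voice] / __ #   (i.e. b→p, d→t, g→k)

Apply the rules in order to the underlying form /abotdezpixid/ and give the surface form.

aboddespixit

Rule 1 (regressive voicing assimilation): /t/ precedes the voiced obstruent /d/, so it voices to [d] by assimilation. /z/ precedes the voiceless obstruent /p/, so it devoices to [s] by assimilation. /abotdezpixid/ → aboddespixid.
Rule 2 (final devoicing): /d/ is a voiced stop in word-final position, so it devoices to [t]. /aboddespixid/ → aboddespixit.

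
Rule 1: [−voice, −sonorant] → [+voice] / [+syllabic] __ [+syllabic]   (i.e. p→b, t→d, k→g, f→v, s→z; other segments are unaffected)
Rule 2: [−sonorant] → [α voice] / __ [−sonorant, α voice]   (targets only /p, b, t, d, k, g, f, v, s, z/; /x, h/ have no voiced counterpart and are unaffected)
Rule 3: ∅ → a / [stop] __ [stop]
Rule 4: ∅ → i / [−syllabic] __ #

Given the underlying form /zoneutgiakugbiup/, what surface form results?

zoneudagiagugabiupi

Rule 1 (intervocalic voicing): /k/ is a voiceless obstruent between vowels /a/ and /u/, so it voices to [g]. /zoneutgiakugbiup/ → zoneutgiagugbiup.
Rule 2 (regressive voicing assimilation): /t/ precedes the voiced obstruent /g/, so it voices to [d] by assimilation. /zoneutgiagugbiup/ → zoneudgiagugbiup.
Rule 3 (stop-cluster a-epenthesis): /d/ and /g/ form a stop–stop cluster, so [a] is inserted between them. /g/ and /b/ form a stop–stop cluster, so [a] is inserted between them. /zoneudgiagugbiup/ → zoneudagiagugabiup.
Rule 4 (final i-epenthesis): the form ends in the consonant /p/, so [i] is inserted word-finally. /zoneudagiagugabiup/ → zoneudagiagugabiupi.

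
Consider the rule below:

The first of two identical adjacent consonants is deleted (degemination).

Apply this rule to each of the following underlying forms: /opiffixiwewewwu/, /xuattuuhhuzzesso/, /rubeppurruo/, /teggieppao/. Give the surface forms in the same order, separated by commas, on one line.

opifixiwewewu, xuatuuhuzeso, rubepuruo, tegiepao

/opiffixiwewewwu/: /ff/ is a geminate; the first /f/ deletes. /ww/ is a geminate; the first /w/ deletes. → [opifixiwewewu].
/xuattuuhhuzzesso/: /tt/ is a geminate; the first /t/ deletes. /hh/ is a geminate; the first /h/ deletes. /zz/ is a geminate; the first /z/ deletes. /ss/ is a geminate; the first /s/ deletes. → [xuatuuhuzeso].
/rubeppurruo/: /pp/ is a geminate; the first /p/ deletes. /rr/ is a geminate; the first /r/ deletes. → [rubepuruo].
/teggieppao/: /gg/ is a geminate; the first /g/ deletes. /pp/ is a geminate; the first /p/ deletes. → [tegiepao].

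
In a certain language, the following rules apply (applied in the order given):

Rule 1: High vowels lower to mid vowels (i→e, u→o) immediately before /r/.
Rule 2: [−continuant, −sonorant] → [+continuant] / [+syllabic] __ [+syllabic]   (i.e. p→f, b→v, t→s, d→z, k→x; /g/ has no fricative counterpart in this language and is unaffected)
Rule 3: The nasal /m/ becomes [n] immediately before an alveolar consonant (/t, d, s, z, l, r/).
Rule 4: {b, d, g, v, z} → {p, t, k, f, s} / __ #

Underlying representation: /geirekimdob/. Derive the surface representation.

Rule 1 (pre-rhotic lowering): /i/ is a high vowel immediately before /r/, so it lowers to [e]. /geirekimdob/ → geerekimdob.
Rule 2 (intervocalic spirantization): /k/ is a stop between vowels /e/ and /i/, so it spirantizes to the fricative [x]. /geerekimdob/ → geereximdob.
Rule 3 (nasal place assimilation): /m/ precedes the alveolar consonant /d/, so it assimilates in place to [n]. /geereximdob/ → geerexindob.
Rule 4 (final devoicing): /b/ is a voiced obstruent in word-final position, so it devoices to [p]. /geerexindob/ → geerexindop.

geerexindop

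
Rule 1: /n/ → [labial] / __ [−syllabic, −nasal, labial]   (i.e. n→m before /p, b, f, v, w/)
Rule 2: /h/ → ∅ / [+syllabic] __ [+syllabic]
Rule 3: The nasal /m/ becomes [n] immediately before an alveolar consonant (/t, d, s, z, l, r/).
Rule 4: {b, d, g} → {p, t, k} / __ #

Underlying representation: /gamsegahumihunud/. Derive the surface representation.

gansegaumiunut

Rule 1 (nasal place assimilation): no segment meets the environment; /gamsegahumihunud/ is unchanged.
Rule 2 (intervocalic h-deletion): /h/ occurs between vowels /a/ and /u/, so it deletes. /h/ occurs between vowels /i/ and /u/, so it deletes. /gamsegahumihunud/ → gamsegaumiunud.
Rule 3 (nasal place assimilation): /m/ precedes the alveolar consonant /s/, so it assimilates in place to [n]. /gamsegaumiunud/ → gansegaumiunud.
Rule 4 (final devoicing): /d/ is a voiced stop in word-final position, so it devoices to [t]. /gansegaumiunud/ → gansegaumiunut.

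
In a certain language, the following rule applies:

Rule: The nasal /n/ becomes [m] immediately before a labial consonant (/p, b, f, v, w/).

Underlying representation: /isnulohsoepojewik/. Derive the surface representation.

No segment of /isnulohsoepojewik/ meets the structural description of the rule, so the form surfaces unchanged.

isnulohsoepojewik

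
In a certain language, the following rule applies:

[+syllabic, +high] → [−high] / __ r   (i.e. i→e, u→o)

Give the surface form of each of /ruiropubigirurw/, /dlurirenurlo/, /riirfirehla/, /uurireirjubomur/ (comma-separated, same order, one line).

rueropubigerorw, dlorerenorlo, rierferehla, uorereerjubomor

/ruiropubigirurw/: /i/ is a high vowel immediately before /r/, so it lowers to [e]. /i/ is a high vowel immediately before /r/, so it lowers to [e]. /u/ is a high vowel immediately before /r/, so it lowers to [o]. → [rueropubigerorw].
/dlurirenurlo/: /u/ is a high vowel immediately before /r/, so it lowers to [o]. /i/ is a high vowel immediately before /r/, so it lowers to [e]. /u/ is a high vowel immediately before /r/, so it lowers to [o]. → [dlorerenorlo].
/riirfirehla/: /i/ is a high vowel immediately before /r/, so it lowers to [e]. /i/ is a high vowel immediately before /r/, so it lowers to [e]. → [rierferehla].
/uurireirjubomur/: /u/ is a high vowel immediately before /r/, so it lowers to [o]. /i/ is a high vowel immediately before /r/, so it lowers to [e]. /i/ is a high vowel immediately before /r/, so it lowers to [e]. /u/ is a high vowel immediately before /r/, so it lowers to [o]. → [uorereerjubomor].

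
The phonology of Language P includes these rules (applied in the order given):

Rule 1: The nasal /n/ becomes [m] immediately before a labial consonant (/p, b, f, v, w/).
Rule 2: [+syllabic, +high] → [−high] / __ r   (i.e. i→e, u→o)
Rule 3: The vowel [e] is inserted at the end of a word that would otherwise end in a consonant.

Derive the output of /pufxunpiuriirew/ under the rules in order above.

Rule 1 (nasal place assimilation): /n/ precedes the labial consonant /p/, so it assimilates in place to [m]. /pufxunpiuriirew/ → pufxumpiuriirew.
Rule 2 (pre-rhotic lowering): /u/ is a high vowel immediately before /r/, so it lowers to [o]. /i/ is a high vowel immediately before /r/, so it lowers to [e]. /pufxumpiuriirew/ → pufxumpiorierew.
Rule 3 (final e-epenthesis): the form ends in the consonant /w/, so [e] is inserted word-finally. /pufxumpiorierew/ → pufxumpiorierewe.

pufxumpiorierewe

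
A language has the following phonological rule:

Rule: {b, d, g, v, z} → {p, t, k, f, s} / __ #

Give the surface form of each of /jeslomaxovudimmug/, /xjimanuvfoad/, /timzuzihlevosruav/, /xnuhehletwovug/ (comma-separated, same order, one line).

/jeslomaxovudimmug/: /g/ is a voiced obstruent in word-final position, so it devoices to [k]. → [jeslomaxovudimmuk].
/xjimanuvfoad/: /d/ is a voiced obstruent in word-final position, so it devoices to [t]. → [xjimanuvfoat].
/timzuzihlevosruav/: /v/ is a voiced obstruent in word-final position, so it devoices to [f]. → [timzuzihlevosruaf].
/xnuhehletwovug/: /g/ is a voiced obstruent in word-final position, so it devoices to [k]. → [xnuhehletwovuk].

jeslomaxovudimmuk, xjimanuvfoat, timzuzihlevosruaf, xnuhehletwovuk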